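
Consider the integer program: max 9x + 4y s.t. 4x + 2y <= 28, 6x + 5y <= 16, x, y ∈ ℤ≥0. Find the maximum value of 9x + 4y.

18

Relaxing integrality, the LP optimum is 24.00 at (x,y) = (2.67, 0), which is not an integer point.
(x,y)=(2,0): 4·2+2·0=8≤28, 6·2+5·0=12≤16, objective 18.
(x,y)=(1,1): 4·1+2·1=6≤28, 6·1+5·1=11≤16, objective 13.
The best lattice point is (2,0), giving 18.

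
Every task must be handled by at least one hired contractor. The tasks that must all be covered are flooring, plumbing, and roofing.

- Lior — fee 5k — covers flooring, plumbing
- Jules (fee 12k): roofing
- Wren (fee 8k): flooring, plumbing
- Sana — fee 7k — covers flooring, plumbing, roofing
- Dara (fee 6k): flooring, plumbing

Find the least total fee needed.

Sana alone covers flooring, plumbing, roofing — every task.
Total fee: 7.
No cover costs less than 7.

7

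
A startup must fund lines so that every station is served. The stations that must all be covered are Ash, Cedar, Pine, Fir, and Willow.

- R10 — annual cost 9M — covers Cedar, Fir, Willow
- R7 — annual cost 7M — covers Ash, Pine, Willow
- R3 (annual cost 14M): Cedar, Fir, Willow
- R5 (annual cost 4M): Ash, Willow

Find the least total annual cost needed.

16

This is a weighted set-cover instance.
Choose R10 and R7: together they cover Ash, Cedar, Pine, Fir, Willow — every station.
Total annual cost: 9 + 7 = 16.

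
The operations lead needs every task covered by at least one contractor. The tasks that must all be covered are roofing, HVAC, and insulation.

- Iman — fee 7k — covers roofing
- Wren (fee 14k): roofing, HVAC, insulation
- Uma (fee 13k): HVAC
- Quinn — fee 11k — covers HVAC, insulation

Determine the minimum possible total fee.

14

This is an integer covering problem.
Wren alone covers roofing, HVAC, insulation — every task.
Total fee: 14.
No cover costs less than 14.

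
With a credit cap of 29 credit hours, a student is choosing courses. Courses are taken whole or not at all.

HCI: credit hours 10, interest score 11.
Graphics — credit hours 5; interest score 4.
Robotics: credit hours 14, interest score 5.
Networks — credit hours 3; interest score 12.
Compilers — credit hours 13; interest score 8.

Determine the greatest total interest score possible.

Allowing fractional choices, the relaxed optimum would be about 33.8, but courses are indivisible.
HCI + Networks + Compilers: credit hours 10 + 3 + 13 = 26 ≤ 29, interest score 11 + 12 + 8 = 31.
HCI + Robotics + Networks: credit hours 10 + 14 + 3 = 27 ≤ 29, interest score 11 + 5 + 12 = 28.
HCI + Graphics + Networks: credit hours 10 + 5 + 3 = 18 ≤ 29, interest score 11 + 4 + 12 = 27.
Best is HCI, Networks, and Compilers with total interest score 31.

31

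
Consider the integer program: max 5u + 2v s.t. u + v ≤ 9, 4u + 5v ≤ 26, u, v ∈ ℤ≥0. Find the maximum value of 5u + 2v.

The continuous relaxation peaks at (6.5, 0) with value 32.50; rounding to a feasible lattice point costs some objective.
(u,v)=(6,0): 1·6+1·0=6≤9, 4·6+5·0=24≤26, objective 30.
(u,v)=(5,1): 1·5+1·1=6≤9, 4·5+5·1=25≤26, objective 27.
(u,v)=(5,0): 1·5+1·0=5≤9, 4·5+5·0=20≤26, objective 25.
Maximum is 30 at (u,v)=(6,0).

30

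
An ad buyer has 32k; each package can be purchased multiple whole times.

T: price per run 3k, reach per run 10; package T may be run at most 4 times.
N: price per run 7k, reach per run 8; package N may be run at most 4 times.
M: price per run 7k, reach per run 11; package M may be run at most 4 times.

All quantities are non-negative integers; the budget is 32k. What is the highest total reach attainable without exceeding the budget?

63

This is a bounded integer knapsack.
T has the best ratio (10/3); taking only T gives at most 4×10 = 40 (stopped by the supply cap of 4).
Mixing does better — 3×T and 3×M: price 30 ≤ 32, reach 3·10 + 3·11 = 63.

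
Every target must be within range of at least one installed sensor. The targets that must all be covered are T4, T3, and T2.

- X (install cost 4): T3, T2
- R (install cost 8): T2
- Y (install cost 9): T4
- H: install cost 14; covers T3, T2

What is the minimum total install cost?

Choose X and Y: together they cover T4, T3, T2 — every target.
Total install cost: 4 + 9 = 13.

13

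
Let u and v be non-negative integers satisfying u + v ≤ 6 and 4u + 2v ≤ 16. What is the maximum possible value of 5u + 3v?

22

(u,v)=(2,4) is feasible, giving 22.
(u,v)=(1,5) is feasible, giving 20.
(u,v)=(2,3) is feasible, giving 19.
Maximum is 22 at (u,v)=(2,4).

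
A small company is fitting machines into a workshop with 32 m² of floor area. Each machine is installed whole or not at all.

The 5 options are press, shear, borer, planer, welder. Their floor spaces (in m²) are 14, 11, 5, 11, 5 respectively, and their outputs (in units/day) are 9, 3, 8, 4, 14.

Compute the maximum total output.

Take press, borer, and welder: floor space 14 + 5 + 5 = 24 ≤ 32, output 9 + 8 + 14 = 31.
No other feasible combination does better.

31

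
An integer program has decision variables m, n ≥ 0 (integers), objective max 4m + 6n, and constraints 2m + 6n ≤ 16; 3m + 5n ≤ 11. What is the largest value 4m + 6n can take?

(m,n)=(2,1): 2·2+6·1=10≤16, 3·2+5·1=11≤11, objective 14.
(m,n)=(3,0): 2·3+6·0=6≤16, 3·3+5·0=9≤11, objective 12.
Maximum is 14 at (m,n)=(2,1).

14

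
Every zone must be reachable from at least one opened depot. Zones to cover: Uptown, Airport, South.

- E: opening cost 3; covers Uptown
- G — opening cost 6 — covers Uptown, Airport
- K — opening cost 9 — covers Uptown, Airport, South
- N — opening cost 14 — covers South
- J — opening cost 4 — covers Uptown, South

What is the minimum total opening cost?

9

This is an integer covering problem.
The greedy cost-per-new-zone heuristic would pick J and G for 10, but a cheaper cover exists.
K alone covers Uptown, Airport, South — every zone.
Total opening cost: 9.
No cover costs less than 9.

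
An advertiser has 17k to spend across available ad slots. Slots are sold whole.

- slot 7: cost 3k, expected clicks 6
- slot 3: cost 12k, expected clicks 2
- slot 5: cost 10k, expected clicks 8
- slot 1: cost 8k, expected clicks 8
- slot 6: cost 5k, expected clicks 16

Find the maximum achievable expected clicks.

Allowing fractional choices, the relaxed optimum would be about 30.8, but ad slots are indivisible.
slot 1 + slot 6: cost 8 + 5 = 13 ≤ 17, expected clicks 8 + 16 = 24.
slot 5 + slot 6: cost 10 + 5 = 15 ≤ 17, expected clicks 8 + 16 = 24.
slot 7 + slot 1 + slot 6: cost 3 + 8 + 5 = 16 ≤ 17, expected clicks 6 + 8 + 16 = 30.
Best is slot 7, slot 1, and slot 6 with total expected clicks 30.

30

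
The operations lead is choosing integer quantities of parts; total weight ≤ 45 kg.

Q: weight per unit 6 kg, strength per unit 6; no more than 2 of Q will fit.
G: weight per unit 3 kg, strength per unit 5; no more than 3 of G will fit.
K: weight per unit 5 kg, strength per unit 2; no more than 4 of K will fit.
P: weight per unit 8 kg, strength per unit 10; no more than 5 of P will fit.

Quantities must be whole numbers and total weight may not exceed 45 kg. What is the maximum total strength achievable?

This is a bounded integer knapsack.
G has the best ratio (5/3); taking only G gives at most 3×5 = 15 (stopped by the supply cap of 3).
Mixing does better — 2×Q, 3×G, and 3×P: weight 45 ≤ 45, strength 2·6 + 3·5 + 3·10 = 57.

57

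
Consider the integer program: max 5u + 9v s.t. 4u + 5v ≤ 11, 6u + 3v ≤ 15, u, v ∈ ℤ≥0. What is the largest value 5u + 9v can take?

(u,v)=(0,2): 4·0+5·2=10≤11, 6·0+3·2=6≤15, objective 18.
(u,v)=(1,1): 4·1+5·1=9≤11, 6·1+3·1=9≤15, objective 14.
No feasible integer point exceeds 18.

18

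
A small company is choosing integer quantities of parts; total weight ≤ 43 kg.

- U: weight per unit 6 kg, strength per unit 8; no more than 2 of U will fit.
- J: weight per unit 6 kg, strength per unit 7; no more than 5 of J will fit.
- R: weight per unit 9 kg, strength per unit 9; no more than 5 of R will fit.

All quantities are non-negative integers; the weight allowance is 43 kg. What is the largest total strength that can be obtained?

51

2×U and 5×J: weight 42 ≤ 43, strength 2·8 + 5·7 = 51.
2×U, 2×J, and 2×R: weight 42 ≤ 43, strength 2·8 + 2·7 + 2·9 = 48.
Best is 51.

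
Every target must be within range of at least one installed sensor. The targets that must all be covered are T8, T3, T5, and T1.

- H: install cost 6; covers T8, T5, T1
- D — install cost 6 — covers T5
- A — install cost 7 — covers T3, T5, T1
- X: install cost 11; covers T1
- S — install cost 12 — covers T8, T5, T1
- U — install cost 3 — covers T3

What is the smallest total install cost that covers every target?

Choose H and U: together they cover T8, T3, T5, T1 — every target.
Total install cost: 6 + 3 = 9.
No cover costs less than 9.

9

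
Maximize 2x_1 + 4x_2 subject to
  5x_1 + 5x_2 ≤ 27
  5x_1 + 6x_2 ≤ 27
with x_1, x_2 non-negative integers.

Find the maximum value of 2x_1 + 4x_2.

16

The continuous relaxation peaks at (0, 4.5) with value 18.00; rounding to a feasible lattice point costs some objective.
(x_1,x_2)=(0,4): 5·0+5·4=20≤27, 5·0+6·4=24≤27, objective 16.
(x_1,x_2)=(1,3): 5·1+5·3=20≤27, 5·1+6·3=23≤27, objective 14.
(x_1,x_2)=(0,3): 5·0+5·3=15≤27, 5·0+6·3=18≤27, objective 12.
The best lattice point is (0,4), giving 16.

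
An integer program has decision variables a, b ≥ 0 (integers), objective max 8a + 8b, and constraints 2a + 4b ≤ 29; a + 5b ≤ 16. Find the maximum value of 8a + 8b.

112

Relaxing integrality, the LP optimum is 116.00 at (a,b) = (14.5, 0), which is not an integer point.
(a,b)=(14,0): 2·14+4·0=28≤29, 1·14+5·0=14≤16, objective 112.
(a,b)=(13,0): 2·13+4·0=26≤29, 1·13+5·0=13≤16, objective 104.
The best lattice point is (14,0), giving 112.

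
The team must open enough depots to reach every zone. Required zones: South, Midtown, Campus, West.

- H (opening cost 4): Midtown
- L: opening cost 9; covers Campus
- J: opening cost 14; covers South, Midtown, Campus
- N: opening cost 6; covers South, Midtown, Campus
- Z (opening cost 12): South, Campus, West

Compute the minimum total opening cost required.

Choose H and Z: together they cover South, Midtown, Campus, West — every zone.
Total opening cost: 4 + 12 = 16.

16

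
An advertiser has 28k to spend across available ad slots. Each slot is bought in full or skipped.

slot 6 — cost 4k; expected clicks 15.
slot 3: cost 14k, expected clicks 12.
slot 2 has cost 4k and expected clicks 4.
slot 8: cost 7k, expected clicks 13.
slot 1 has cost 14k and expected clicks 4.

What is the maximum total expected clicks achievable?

Take slot 6, slot 3, and slot 8: cost 4 + 14 + 7 = 25 ≤ 28, expected clicks 15 + 12 + 13 = 40.
No other feasible combination does better.

40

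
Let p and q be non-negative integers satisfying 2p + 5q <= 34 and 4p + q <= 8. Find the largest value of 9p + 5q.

30

The continuous relaxation peaks at (0.333, 6.67) with value 36.33; rounding to a feasible lattice point costs some objective.
(p,q)=(0,6): 2·0+5·6=30≤34, 4·0+1·6=6≤8, objective 30.
(p,q)=(0,5): 2·0+5·5=25≤34, 4·0+1·5=5≤8, objective 25.
Maximum is 30 at (p,q)=(0,6).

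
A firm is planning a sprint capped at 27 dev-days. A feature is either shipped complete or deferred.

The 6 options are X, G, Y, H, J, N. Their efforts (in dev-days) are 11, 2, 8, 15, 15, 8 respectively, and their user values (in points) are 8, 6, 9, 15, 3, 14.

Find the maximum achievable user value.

Allowing fractional choices, the relaxed optimum would be about 38.0, but features are indivisible.
G + H + N: effort 2 + 15 + 8 = 25 ≤ 27, user value 6 + 15 + 14 = 35.
X + Y + N: effort 11 + 8 + 8 = 27 ≤ 27, user value 8 + 9 + 14 = 31.
G + Y + H: effort 2 + 8 + 15 = 25 ≤ 27, user value 6 + 9 + 15 = 30.
Best is G, H, and N with total user value 35.

35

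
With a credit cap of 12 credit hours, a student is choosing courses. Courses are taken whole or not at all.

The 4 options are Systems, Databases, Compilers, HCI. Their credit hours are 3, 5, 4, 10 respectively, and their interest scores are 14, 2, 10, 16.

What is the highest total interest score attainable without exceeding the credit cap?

Systems + Databases: credit hours 3 + 5 = 8 ≤ 12, interest score 14 + 2 = 16.
Systems + Compilers: credit hours 3 + 4 = 7 ≤ 12, interest score 14 + 10 = 24.
Systems + Databases + Compilers: credit hours 3 + 5 + 4 = 12 ≤ 12, interest score 14 + 2 + 10 = 26.
Best is Systems, Databases, and Compilers with total interest score 26.

26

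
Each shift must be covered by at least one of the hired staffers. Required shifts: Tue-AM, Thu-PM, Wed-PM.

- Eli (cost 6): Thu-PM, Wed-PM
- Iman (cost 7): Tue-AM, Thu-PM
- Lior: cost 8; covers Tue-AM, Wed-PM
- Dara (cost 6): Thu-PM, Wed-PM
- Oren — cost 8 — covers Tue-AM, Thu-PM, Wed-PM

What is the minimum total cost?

Oren alone covers Tue-AM, Thu-PM, Wed-PM — every shift.
Total cost: 8.
No cover costs less than 8.

8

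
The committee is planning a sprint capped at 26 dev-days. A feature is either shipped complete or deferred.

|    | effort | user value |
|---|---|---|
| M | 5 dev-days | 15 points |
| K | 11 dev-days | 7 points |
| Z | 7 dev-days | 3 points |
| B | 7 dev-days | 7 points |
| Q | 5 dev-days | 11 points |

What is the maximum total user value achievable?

36

Allowing fractional choices, the relaxed optimum would be about 38.7, but features are indivisible.
M + B + Q: effort 5 + 7 + 5 = 17 ≤ 26, user value 15 + 7 + 11 = 33.
M + Z + B + Q: effort 5 + 7 + 7 + 5 = 24 ≤ 26, user value 15 + 3 + 7 + 11 = 36.
Best is M, Z, B, and Q with total user value 36.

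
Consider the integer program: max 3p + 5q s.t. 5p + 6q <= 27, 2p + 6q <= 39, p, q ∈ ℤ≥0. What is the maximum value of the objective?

20

The continuous relaxation peaks at (0, 4.5) with value 22.50; rounding to a feasible lattice point costs some objective.
(p,q)=(0,4): 5·0+6·4=24≤27, 2·0+6·4=24≤39, objective 20.
(p,q)=(1,3): 5·1+6·3=23≤27, 2·1+6·3=20≤39, objective 18.
The best lattice point is (0,4), giving 20.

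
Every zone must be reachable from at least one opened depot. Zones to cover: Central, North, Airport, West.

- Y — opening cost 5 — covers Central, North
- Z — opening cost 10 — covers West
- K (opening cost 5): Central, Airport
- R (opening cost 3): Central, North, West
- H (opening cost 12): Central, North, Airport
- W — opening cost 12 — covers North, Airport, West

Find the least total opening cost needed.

8

This is an integer covering problem.
Choose K and R: together they cover Central, North, Airport, West — every zone.
Total opening cost: 5 + 3 = 8.
No cover costs less than 8.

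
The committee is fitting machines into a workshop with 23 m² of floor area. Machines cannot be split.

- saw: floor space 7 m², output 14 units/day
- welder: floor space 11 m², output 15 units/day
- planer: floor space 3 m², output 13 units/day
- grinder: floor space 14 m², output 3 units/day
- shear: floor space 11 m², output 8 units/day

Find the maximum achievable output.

42

Allowing fractional choices, the relaxed optimum would be about 43.5, but machines are indivisible.
saw + welder + planer: floor space 7 + 11 + 3 = 21 ≤ 23, output 14 + 15 + 13 = 42.
saw + planer + shear: floor space 7 + 3 + 11 = 21 ≤ 23, output 14 + 13 + 8 = 35.
Best is saw, welder, and planer with total output 42.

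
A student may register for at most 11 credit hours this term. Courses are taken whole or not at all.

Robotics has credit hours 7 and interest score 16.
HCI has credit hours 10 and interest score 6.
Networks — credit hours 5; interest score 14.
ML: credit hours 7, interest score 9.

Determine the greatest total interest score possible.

Take Robotics: credit hours 7 ≤ 11, interest score 16.
No other feasible combination does better.

16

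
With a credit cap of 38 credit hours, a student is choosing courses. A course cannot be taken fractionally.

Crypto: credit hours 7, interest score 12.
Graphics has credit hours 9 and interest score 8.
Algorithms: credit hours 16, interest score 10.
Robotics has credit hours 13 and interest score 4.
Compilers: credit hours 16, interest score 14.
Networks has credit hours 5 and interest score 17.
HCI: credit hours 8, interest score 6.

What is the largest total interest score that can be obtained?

51

This is an integer program with binary decision variables.
Crypto + Compilers + Networks + HCI: credit hours 7 + 16 + 5 + 8 = 36 ≤ 38, interest score 12 + 14 + 17 + 6 = 49.
Crypto + Graphics + Algorithms + Networks: credit hours 7 + 9 + 16 + 5 = 37 ≤ 38, interest score 12 + 8 + 10 + 17 = 47.
Crypto + Graphics + Compilers + Networks: credit hours 7 + 9 + 16 + 5 = 37 ≤ 38, interest score 12 + 8 + 14 + 17 = 51.
Best is Crypto, Graphics, Compilers, and Networks with total interest score 51.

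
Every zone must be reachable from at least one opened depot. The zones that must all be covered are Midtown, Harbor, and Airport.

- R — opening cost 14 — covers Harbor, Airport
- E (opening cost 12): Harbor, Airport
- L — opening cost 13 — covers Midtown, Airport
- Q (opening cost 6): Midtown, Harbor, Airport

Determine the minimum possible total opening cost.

Q alone covers Midtown, Harbor, Airport — every zone.
Total opening cost: 6.
No cover costs less than 6.

6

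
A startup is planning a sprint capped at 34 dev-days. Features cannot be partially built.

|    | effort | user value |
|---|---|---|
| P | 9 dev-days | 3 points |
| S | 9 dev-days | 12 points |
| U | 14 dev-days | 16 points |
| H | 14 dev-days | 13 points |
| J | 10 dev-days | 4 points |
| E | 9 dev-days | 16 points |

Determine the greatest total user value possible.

44

This is a 0-1 knapsack instance.
S + U + E: effort 9 + 14 + 9 = 32 ≤ 34, user value 12 + 16 + 16 = 44.
S + H + E: effort 9 + 14 + 9 = 32 ≤ 34, user value 12 + 13 + 16 = 41.
Best is S, U, and E with total user value 44.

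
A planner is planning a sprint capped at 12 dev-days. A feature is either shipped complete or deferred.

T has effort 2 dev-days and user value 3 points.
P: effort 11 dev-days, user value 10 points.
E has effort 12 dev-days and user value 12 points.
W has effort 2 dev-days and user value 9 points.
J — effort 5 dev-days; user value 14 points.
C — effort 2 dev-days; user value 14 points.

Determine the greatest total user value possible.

40

Take T, W, J, and C: effort 2 + 2 + 5 + 2 = 11 ≤ 12, user value 3 + 9 + 14 + 14 = 40.
No other feasible combination does better.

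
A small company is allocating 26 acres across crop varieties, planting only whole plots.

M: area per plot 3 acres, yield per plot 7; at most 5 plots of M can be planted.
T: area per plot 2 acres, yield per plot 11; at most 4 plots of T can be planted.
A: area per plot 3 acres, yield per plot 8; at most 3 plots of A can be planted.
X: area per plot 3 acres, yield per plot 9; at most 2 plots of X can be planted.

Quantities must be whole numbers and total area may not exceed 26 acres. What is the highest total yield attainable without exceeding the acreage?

93

T has the best ratio (11/2); taking only T gives at most 4×11 = 44 (stopped by the supply cap of 4).
Mixing does better — 1×M, 4×T, 3×A, and 2×X: area 26 ≤ 26, yield 1·7 + 4·11 + 3·8 + 2·9 = 93.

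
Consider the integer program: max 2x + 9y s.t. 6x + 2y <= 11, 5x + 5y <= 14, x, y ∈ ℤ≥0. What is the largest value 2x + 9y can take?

18

The continuous relaxation peaks at (0, 2.8) with value 25.20; rounding to a feasible lattice point costs some objective.
(x,y)=(0,2): 6·0+2·2=4≤11, 5·0+5·2=10≤14, objective 18.
(x,y)=(1,1): 6·1+2·1=8≤11, 5·1+5·1=10≤14, objective 11.
(x,y)=(0,1): 6·0+2·1=2≤11, 5·0+5·1=5≤14, objective 9.
The best lattice point is (0,2), giving 18.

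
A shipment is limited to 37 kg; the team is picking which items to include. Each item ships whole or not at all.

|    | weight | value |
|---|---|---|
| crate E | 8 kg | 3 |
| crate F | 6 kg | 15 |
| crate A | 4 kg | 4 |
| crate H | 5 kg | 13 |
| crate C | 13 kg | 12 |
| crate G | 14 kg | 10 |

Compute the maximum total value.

47

This is a 0-1 knapsack instance.
crate E + crate F + crate A + crate H + crate G: weight 8 + 6 + 4 + 5 + 14 = 37 ≤ 37, value 3 + 15 + 4 + 13 + 10 = 45.
crate E + crate F + crate A + crate H + crate C: weight 8 + 6 + 4 + 5 + 13 = 36 ≤ 37, value 3 + 15 + 4 + 13 + 12 = 47.
Best is crate E, crate F, crate A, crate H, and crate C with total value 47.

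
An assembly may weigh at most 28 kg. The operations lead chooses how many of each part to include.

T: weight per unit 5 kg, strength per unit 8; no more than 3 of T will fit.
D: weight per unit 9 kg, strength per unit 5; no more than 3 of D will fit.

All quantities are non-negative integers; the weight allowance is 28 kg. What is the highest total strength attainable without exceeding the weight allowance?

29

Take 3×T and 1×D: weight 24 ≤ 28, strength 3·8 + 1·5 = 29.
T has the best ratio (8/5) and is taken to its limit of 3; remaining capacity is filled optimally with the others.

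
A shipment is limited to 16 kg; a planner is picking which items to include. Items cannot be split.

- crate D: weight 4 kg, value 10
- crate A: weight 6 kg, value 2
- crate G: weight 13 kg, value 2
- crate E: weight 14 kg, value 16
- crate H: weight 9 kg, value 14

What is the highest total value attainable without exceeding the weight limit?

Allowing fractional choices, the relaxed optimum would be about 27.4, but items are indivisible.
crate E: weight 14 ≤ 16, value 16.
crate D + crate H: weight 4 + 9 = 13 ≤ 16, value 10 + 14 = 24.
Best is crate D and crate H with total value 24.

24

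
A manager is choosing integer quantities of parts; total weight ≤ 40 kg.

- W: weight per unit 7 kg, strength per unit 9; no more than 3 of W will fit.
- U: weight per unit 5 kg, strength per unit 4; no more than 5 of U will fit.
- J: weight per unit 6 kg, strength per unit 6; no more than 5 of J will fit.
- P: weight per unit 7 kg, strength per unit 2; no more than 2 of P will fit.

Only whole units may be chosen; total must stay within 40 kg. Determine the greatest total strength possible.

W has the best ratio (9/7); taking only W gives at most 3×9 = 27 (stopped by the supply cap of 3).
Mixing does better — 3×W and 3×J: weight 39 ≤ 40, strength 3·9 + 3·6 = 45.

45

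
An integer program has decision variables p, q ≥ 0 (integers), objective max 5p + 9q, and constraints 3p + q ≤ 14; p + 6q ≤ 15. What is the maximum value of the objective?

33

(p,q)=(3,2) is feasible, giving 33.
(p,q)=(4,1) is feasible, giving 29.
(p,q)=(2,2) is feasible, giving 28.
The best lattice point is (3,2), giving 33.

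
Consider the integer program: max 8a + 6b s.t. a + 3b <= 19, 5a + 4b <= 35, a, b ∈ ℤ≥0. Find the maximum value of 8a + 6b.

(a,b)=(7,0): 1·7+3·0=7≤19, 5·7+4·0=35≤35, objective 56.
(a,b)=(6,1): 1·6+3·1=9≤19, 5·6+4·1=34≤35, objective 54.
(a,b)=(6,0): 1·6+3·0=6≤19, 5·6+4·0=30≤35, objective 48.
Maximum is 56 at (a,b)=(7,0).

56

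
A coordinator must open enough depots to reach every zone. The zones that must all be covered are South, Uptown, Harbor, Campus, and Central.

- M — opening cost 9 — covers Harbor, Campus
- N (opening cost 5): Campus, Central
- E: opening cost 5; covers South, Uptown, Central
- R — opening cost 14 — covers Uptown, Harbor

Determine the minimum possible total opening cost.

14

Choose M and E: together they cover South, Uptown, Harbor, Campus, Central — every zone.
Total opening cost: 9 + 5 = 14.
No cover costs less than 14.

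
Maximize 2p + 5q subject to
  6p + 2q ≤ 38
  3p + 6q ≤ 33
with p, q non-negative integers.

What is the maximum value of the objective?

27

Relaxing integrality, the LP optimum is 27.50 at (p,q) = (0, 5.5), which is not an integer point.
(p,q)=(1,5) is feasible, giving 27.
(p,q)=(0,5) is feasible, giving 25.
Maximum is 27 at (p,q)=(1,5).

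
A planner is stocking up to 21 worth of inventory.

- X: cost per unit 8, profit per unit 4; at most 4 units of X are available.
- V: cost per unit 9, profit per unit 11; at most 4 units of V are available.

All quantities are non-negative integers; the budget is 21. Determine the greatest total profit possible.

V has the best ratio (11/9); taking only V gives at most 2×11 = 22 (stopped by the cost limit).
Optimal: 2×V: cost 18 ≤ 21, profit 2·11 = 22.

22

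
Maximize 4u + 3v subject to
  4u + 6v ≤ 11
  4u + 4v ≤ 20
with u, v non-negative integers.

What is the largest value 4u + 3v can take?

8

(u,v)=(2,0): 4·2+6·0=8≤11, 4·2+4·0=8≤20, objective 8.
(u,v)=(1,1): 4·1+6·1=10≤11, 4·1+4·1=8≤20, objective 7.
(u,v)=(1,0): 4·1+6·0=4≤11, 4·1+4·0=4≤20, objective 4.
No feasible integer point exceeds 8.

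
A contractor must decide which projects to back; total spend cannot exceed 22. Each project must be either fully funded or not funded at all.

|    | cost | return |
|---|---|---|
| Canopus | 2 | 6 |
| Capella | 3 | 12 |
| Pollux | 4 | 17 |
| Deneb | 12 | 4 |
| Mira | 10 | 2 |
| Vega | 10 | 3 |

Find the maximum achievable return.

Take Canopus, Capella, Pollux, and Deneb: cost 2 + 3 + 4 + 12 = 21 ≤ 22, return 6 + 12 + 17 + 4 = 39.
No other feasible combination does better.

39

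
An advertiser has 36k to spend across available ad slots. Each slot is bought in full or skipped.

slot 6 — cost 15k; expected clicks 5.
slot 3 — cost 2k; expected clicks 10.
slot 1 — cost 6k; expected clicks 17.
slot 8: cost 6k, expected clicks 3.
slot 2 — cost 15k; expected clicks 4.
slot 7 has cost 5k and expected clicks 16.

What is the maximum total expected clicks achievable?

51

Take slot 6, slot 3, slot 1, slot 8, and slot 7: cost 15 + 2 + 6 + 6 + 5 = 34 ≤ 36, expected clicks 5 + 10 + 17 + 3 + 16 = 51.
No other feasible combination does better.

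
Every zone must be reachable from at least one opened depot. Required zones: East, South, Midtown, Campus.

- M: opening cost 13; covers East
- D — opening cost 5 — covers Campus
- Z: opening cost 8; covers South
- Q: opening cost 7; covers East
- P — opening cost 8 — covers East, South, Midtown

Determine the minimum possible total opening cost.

13

Choose D and P: together they cover East, South, Midtown, Campus — every zone.
Total opening cost: 5 + 8 = 13.
No cover costs less than 13.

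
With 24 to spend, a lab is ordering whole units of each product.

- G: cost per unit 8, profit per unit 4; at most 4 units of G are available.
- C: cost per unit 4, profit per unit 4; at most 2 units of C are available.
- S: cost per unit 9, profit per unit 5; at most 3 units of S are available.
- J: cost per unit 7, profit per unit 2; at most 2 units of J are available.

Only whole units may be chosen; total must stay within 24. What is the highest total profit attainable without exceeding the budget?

16

C has the best ratio (4/4); taking only C gives at most 2×4 = 8 (stopped by the supply cap of 2).
Mixing does better — 2×G and 2×C: cost 24 ≤ 24, profit 2·4 + 2·4 = 16.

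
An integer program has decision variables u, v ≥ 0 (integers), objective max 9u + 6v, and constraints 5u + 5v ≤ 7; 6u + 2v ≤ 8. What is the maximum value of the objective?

9

(u,v)=(1,0): 5·1+5·0=5≤7, 6·1+2·0=6≤8, objective 9.
(u,v)=(0,1): 5·0+5·1=5≤7, 6·0+2·1=2≤8, objective 6.
(u,v)=(0,0): 5·0+5·0=0≤7, 6·0+2·0=0≤8, objective 0.
The best lattice point is (1,0), giving 9.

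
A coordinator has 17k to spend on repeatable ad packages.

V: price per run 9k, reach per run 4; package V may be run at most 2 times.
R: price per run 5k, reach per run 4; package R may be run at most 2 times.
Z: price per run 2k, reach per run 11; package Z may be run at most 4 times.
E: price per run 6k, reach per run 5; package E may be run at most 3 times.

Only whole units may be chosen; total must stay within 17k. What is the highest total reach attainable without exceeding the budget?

49

4×Z and 1×E: price 14 ≤ 17, reach 4·11 + 1·5 = 49.
1×R and 4×Z: price 13 ≤ 17, reach 1·4 + 4·11 = 48.
Best is 49.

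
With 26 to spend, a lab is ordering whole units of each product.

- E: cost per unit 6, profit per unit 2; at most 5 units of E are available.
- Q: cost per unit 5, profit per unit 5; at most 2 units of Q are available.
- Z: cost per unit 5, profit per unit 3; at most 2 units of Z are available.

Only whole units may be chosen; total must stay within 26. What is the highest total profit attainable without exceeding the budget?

Q has the best ratio (5/5); taking only Q gives at most 2×5 = 10 (stopped by the supply cap of 2).
Mixing does better — 1×E, 2×Q, and 2×Z: cost 26 ≤ 26, profit 1·2 + 2·5 + 2·3 = 18.

18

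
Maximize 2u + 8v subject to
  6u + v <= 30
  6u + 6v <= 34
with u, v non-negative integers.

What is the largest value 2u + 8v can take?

The continuous relaxation peaks at (0, 5.67) with value 45.33; rounding to a feasible lattice point costs some objective.
(u,v)=(0,5) is feasible, giving 40.
(u,v)=(1,4) is feasible, giving 34.
(u,v)=(0,4) is feasible, giving 32.
The best lattice point is (0,5), giving 40.

40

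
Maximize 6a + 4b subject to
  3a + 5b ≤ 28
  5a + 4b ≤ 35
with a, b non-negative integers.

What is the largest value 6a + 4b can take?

(a,b)=(7,0): 3·7+5·0=21≤28, 5·7+4·0=35≤35, objective 42.
(a,b)=(6,1): 3·6+5·1=23≤28, 5·6+4·1=34≤35, objective 40.
(a,b)=(6,0): 3·6+5·0=18≤28, 5·6+4·0=30≤35, objective 36.
The best lattice point is (7,0), giving 42.

42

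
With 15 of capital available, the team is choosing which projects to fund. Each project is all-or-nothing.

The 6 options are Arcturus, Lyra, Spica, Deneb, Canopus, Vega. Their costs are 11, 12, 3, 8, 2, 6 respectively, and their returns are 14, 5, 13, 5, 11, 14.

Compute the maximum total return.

38

Spica + Canopus + Vega: cost 3 + 2 + 6 = 11 ≤ 15, return 13 + 11 + 14 = 38.
Spica + Deneb + Canopus: cost 3 + 8 + 2 = 13 ≤ 15, return 13 + 5 + 11 = 29.
Spica + Vega: cost 3 + 6 = 9 ≤ 15, return 13 + 14 = 27.
Best is Spica, Canopus, and Vega with total return 38.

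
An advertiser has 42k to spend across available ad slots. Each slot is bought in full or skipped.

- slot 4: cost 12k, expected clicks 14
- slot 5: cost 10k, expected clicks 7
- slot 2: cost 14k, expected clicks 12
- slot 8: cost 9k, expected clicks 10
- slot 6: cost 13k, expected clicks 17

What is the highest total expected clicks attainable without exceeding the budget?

slot 2 + slot 8 + slot 6: cost 14 + 9 + 13 = 36 ≤ 42, expected clicks 12 + 10 + 17 = 39.
slot 4 + slot 2 + slot 6: cost 12 + 14 + 13 = 39 ≤ 42, expected clicks 14 + 12 + 17 = 43.
slot 4 + slot 8 + slot 6: cost 12 + 9 + 13 = 34 ≤ 42, expected clicks 14 + 10 + 17 = 41.
Best is slot 4, slot 2, and slot 6 with total expected clicks 43.

43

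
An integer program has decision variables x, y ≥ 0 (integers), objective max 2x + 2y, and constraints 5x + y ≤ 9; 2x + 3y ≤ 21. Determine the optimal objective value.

(x,y)=(0,7) is feasible, giving 14.
(x,y)=(0,6) is feasible, giving 12.
(x,y)=(0,5) is feasible, giving 10.
No feasible integer point exceeds 14.

14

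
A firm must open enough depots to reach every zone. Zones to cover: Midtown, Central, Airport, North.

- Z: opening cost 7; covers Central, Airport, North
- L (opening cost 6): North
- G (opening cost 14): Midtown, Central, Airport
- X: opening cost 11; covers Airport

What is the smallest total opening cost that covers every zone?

The greedy cost-per-new-zone heuristic would pick Z and G for 21, but a cheaper cover exists.
Choose L and G: together they cover Midtown, Central, Airport, North — every zone.
Total opening cost: 6 + 14 = 20.
No cover costs less than 20.

20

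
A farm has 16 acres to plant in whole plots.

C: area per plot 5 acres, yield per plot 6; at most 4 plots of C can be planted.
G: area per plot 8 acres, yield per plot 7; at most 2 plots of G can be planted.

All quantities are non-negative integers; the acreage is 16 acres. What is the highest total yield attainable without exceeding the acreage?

18

Take 3×C: area 15 ≤ 16, yield 3·6 = 18.
No other integer combination yields more.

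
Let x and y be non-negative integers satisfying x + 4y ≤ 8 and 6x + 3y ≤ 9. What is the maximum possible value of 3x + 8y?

The continuous relaxation peaks at (0.571, 1.86) with value 16.57; rounding to a feasible lattice point costs some objective.
(x,y)=(0,2): 1·0+4·2=8≤8, 6·0+3·2=6≤9, objective 16.
(x,y)=(1,1): 1·1+4·1=5≤8, 6·1+3·1=9≤9, objective 11.
(x,y)=(0,1): 1·0+4·1=4≤8, 6·0+3·1=3≤9, objective 8.
(x,y)=(1,0): 1·1+4·0=1≤8, 6·1+3·0=6≤9, objective 3.
No feasible integer point exceeds 16.

16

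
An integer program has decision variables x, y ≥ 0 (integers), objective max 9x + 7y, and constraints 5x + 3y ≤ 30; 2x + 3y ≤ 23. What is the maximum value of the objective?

62

Relaxing integrality, the LP optimum is 63.78 at (x,y) = (2.33, 6.11), which is not an integer point.
(x,y)=(3,5): 5·3+3·5=30≤30, 2·3+3·5=21≤23, objective 62.
(x,y)=(2,6): 5·2+3·6=28≤30, 2·2+3·6=22≤23, objective 60.
(x,y)=(1,7): 5·1+3·7=26≤30, 2·1+3·7=23≤23, objective 58.
Maximum is 62 at (x,y)=(3,5).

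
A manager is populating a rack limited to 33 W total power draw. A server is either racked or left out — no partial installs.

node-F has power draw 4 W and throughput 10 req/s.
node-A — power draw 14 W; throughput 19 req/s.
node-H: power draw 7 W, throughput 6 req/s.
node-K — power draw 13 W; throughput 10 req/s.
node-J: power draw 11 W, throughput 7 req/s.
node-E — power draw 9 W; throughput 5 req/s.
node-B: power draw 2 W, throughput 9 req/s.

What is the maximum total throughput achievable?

node-F + node-A + node-J + node-B: power draw 4 + 14 + 11 + 2 = 31 ≤ 33, throughput 10 + 19 + 7 + 9 = 45.
node-F + node-A + node-K + node-B: power draw 4 + 14 + 13 + 2 = 33 ≤ 33, throughput 10 + 19 + 10 + 9 = 48.
node-F + node-A + node-H + node-B: power draw 4 + 14 + 7 + 2 = 27 ≤ 33, throughput 10 + 19 + 6 + 9 = 44.
Best is node-F, node-A, node-K, and node-B with total throughput 48.

48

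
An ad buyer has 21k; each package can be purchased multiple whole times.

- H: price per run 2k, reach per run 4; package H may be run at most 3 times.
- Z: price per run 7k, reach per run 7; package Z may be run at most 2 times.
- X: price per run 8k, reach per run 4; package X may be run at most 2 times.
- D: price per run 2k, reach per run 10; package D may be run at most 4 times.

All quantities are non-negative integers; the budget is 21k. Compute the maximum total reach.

59

D has the best ratio (10/2); taking only D gives at most 4×10 = 40 (stopped by the supply cap of 4).
Mixing does better — 3×H, 1×Z, and 4×D: price 21 ≤ 21, reach 3·4 + 1·7 + 4·10 = 59.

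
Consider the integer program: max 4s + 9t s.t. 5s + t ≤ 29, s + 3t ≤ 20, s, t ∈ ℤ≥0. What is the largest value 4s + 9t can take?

(s,t)=(2,6) is feasible, giving 62.
(s,t)=(4,5) is feasible, giving 61.
(s,t)=(1,6) is feasible, giving 58.
(s,t)=(3,5) is feasible, giving 57.
No feasible integer point exceeds 62.

62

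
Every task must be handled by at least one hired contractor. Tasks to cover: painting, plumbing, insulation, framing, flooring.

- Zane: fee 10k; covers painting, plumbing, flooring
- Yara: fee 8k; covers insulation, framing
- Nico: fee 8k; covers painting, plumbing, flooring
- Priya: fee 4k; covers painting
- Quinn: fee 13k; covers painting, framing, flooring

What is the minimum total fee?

16

This is a weighted set-cover instance.
Choose Yara and Nico: together they cover painting, plumbing, insulation, framing, flooring — every task.
Total fee: 8 + 8 = 16.
No cover costs less than 16.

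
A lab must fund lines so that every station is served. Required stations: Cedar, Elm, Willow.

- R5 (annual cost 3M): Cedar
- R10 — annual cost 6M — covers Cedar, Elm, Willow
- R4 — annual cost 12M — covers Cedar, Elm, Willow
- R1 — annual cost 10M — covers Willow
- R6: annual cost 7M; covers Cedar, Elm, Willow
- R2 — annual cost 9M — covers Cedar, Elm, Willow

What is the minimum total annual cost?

This is an integer covering problem.
R10 alone covers Cedar, Elm, Willow — every station.
Total annual cost: 6.

6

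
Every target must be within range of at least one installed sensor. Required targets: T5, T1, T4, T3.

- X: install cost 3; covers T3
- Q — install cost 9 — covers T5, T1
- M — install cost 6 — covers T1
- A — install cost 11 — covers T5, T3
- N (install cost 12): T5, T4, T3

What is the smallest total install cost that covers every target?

18

This is a weighted set-cover instance.
The greedy cost-per-new-target heuristic would pick X, Q, and N for 24, but a cheaper cover exists.
Choose M and N: together they cover T5, T1, T4, T3 — every target.
Total install cost: 6 + 12 = 18.
No cover costs less than 18.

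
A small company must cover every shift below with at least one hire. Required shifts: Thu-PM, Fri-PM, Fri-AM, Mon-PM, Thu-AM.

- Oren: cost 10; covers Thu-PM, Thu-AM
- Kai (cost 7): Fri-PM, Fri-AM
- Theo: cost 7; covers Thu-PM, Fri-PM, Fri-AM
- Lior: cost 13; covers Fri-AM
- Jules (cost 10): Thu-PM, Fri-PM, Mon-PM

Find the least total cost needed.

Choose Oren, Kai, and Jules: together they cover Thu-PM, Fri-PM, Fri-AM, Mon-PM, Thu-AM — every shift.
Total cost: 10 + 7 + 10 = 27.
No cover costs less than 27.

27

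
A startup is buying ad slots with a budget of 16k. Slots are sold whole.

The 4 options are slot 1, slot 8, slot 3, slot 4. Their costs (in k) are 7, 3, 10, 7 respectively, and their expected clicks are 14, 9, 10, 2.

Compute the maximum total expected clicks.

Take slot 1 and slot 8: cost 7 + 3 = 10 ≤ 16, expected clicks 14 + 9 = 23.
No other feasible combination does better.

23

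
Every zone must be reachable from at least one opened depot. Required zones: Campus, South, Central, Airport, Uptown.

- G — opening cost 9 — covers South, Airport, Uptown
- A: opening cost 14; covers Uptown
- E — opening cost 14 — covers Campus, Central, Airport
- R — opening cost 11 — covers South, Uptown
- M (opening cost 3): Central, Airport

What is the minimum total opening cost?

23

This is an integer covering problem.
The greedy cost-per-new-zone heuristic would pick M, G, and E for 26, but a cheaper cover exists.
Choose G and E: together they cover Campus, South, Central, Airport, Uptown — every zone.
Total opening cost: 9 + 14 = 23.
No cover costs less than 23.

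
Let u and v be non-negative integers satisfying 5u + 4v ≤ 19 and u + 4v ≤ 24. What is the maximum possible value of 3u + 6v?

24

The continuous relaxation peaks at (0, 4.75) with value 28.50; rounding to a feasible lattice point costs some objective.
(u,v)=(0,4): 5·0+4·4=16≤19, 1·0+4·4=16≤24, objective 24.
(u,v)=(1,3): 5·1+4·3=17≤19, 1·1+4·3=13≤24, objective 21.
No feasible integer point exceeds 24.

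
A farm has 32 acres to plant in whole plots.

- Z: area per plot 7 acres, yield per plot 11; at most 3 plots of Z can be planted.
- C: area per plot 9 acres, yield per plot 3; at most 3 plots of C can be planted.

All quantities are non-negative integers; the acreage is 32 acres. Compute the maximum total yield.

36

Take 3×Z and 1×C: area 30 ≤ 32, yield 3·11 + 1·3 = 36.
Z has the best ratio (11/7) and is taken to its limit of 3; remaining capacity is filled optimally with the others.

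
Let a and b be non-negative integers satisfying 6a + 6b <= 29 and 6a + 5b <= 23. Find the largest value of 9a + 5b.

32

The continuous relaxation peaks at (3.83, 0) with value 34.50; rounding to a feasible lattice point costs some objective.
(a,b)=(3,1): 6·3+6·1=24≤29, 6·3+5·1=23≤23, objective 32.
(a,b)=(2,2): 6·2+6·2=24≤29, 6·2+5·2=22≤23, objective 28.
(a,b)=(3,0): 6·3+6·0=18≤29, 6·3+5·0=18≤23, objective 27.
The best lattice point is (3,1), giving 32.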